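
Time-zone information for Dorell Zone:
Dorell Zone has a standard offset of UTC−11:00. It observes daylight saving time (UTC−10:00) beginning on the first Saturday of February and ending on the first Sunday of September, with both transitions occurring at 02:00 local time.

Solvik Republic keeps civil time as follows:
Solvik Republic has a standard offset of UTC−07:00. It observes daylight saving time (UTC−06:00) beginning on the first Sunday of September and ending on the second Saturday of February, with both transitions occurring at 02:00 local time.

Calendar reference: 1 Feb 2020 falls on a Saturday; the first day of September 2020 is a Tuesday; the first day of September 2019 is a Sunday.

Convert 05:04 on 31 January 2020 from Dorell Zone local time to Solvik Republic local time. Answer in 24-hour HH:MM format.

1 February 2020 is a Saturday, so the first Saturday is February 1.
1 September 2020 is a Tuesday, so the first Sunday is September 6.
31 January 2020 does not fall between 1 February and 6 September, so daylight saving is not in effect and Dorell Zone is at UTC−11:00.
05:04 Dorell Zone + 11h = 16:04 UTC.
1 September 2019 is a Sunday, so the first Sunday is September 1.
1 February 2020 is a Saturday, so the first Saturday is February 1 and the second is February 8.
At the standard offset (UTC−07:00), 16:04 UTC − 7h = 09:04 Solvik Republic standard time.
Daylight saving runs 1 September 2019 – 8 February 2020; the standard-time date in Solvik Republic, 31 January 2020, is inside that window, so Solvik Republic is at UTC−06:00.
16:04 UTC − 6h = 10:04 Solvik Republic.

10:04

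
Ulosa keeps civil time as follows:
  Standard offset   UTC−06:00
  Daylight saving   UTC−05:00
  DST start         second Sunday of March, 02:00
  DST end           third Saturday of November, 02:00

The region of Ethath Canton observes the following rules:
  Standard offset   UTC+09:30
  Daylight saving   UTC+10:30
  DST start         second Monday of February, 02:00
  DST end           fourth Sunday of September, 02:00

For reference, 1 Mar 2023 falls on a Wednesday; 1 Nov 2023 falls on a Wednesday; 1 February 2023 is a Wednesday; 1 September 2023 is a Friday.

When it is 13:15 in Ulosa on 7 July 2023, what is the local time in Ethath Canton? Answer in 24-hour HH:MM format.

1 March 2023 is a Wednesday, so the first Sunday is March 5 and the second is March 12.
1 November 2023 is a Wednesday, so the first Saturday is November 4 and the third is November 18.
7 July 2023 lies within the daylight-saving period (12 March – 18 November), so Ulosa is on daylight time, UTC−05:00.
13:15 Ulosa + 5h = 18:15 UTC.
1 February 2023 is a Wednesday, so the first Monday is February 6 and the second is February 13.
1 September 2023 is a Friday, so the first Sunday is September 3 and the fourth is September 24.
At the standard offset (UTC+09:30), 18:15 UTC + 9h30m = 03:45 Ethath Canton standard time (rolling into the next day, 8 July 2023).
The standard-time date in Ethath Canton, 8 July 2023, lies within the daylight-saving period (13 February – 24 September), so Ethath Canton is on daylight time, UTC+10:30.
18:15 UTC + 10h30m = 04:45 Ethath Canton (rolling into the next day, 8 July 2023).

04:45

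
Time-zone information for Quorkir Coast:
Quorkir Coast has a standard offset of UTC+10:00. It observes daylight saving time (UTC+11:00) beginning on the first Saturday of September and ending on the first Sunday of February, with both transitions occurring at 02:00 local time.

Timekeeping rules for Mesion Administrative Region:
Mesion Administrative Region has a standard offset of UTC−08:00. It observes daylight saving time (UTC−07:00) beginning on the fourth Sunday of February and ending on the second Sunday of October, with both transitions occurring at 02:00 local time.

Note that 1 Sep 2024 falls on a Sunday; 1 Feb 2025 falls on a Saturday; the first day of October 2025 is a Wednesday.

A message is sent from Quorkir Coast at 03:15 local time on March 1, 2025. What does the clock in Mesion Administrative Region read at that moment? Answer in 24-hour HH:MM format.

1 September 2024 is a Sunday, so the first Saturday is September 7.
1 February 2025 is a Saturday, so the first Sunday is February 2.
March 1, 2025 is outside the daylight-saving period (7 September 2024 – 2 February 2025), so Quorkir Coast is on standard time, UTC+10:00.
03:15 Quorkir Coast − 10h = 17:15 UTC (rolling into the previous day, 28 February 2025).
1 February 2025 is a Saturday, so the first Sunday is February 2 and the fourth is February 23.
1 October 2025 is a Wednesday, so the first Sunday is October 5 and the second is October 12.
At the standard offset (UTC−08:00), 17:15 UTC − 8h = 09:15 Mesion Administrative Region standard time.
The standard-time date in Mesion Administrative Region, February 28, 2025, lies within the daylight-saving period (23 February – 12 October), so Mesion Administrative Region is on daylight time, UTC−07:00.
17:15 UTC − 7h = 10:15 Mesion Administrative Region.

10:15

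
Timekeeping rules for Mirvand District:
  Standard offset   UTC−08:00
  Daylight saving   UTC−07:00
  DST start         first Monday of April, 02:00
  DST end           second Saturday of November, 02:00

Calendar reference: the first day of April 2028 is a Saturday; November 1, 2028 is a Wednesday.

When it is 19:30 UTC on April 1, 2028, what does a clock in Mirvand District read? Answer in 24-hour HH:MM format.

11:30

1 April 2028 is a Saturday, so the first Monday is April 3.
1 November 2028 is a Wednesday, so the first Saturday is November 4 and the second is November 11.
At the standard offset (UTC−08:00), 19:30 UTC − 8h = 11:30 Mirvand District standard time.
The standard-time date in Mirvand District, April 1, 2028, does not fall between 3 April and 11 November, so daylight saving is not in effect and Mirvand District is at UTC−08:00.
19:30 UTC − 8h = 11:30 local.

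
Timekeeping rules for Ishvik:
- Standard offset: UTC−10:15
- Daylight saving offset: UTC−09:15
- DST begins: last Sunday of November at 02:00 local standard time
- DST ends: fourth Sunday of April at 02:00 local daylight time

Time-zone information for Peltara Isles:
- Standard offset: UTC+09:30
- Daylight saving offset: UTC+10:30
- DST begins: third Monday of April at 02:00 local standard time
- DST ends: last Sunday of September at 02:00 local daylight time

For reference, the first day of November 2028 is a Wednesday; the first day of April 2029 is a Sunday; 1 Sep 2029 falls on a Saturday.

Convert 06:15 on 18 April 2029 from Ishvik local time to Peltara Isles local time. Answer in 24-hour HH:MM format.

1 November 2028 is a Wednesday, so Sundays fall on 5, 12, 19, 26; the last is November 26.
1 April 2029 is a Sunday, so the first Sunday is April 1 and the fourth is April 22.
18 April 2029 lies within the daylight-saving period (26 November 2028 – 22 April 2029), so Ishvik is on daylight time, UTC−09:15.
06:15 Ishvik + 9h15m = 15:30 UTC.
1 April 2029 is a Sunday, so the first Monday is April 2 and the third is April 16.
1 September 2029 is a Saturday, so Sundays fall on 2, 9, 16, 23, 30; the last is September 30.
At the standard offset (UTC+09:30), 15:30 UTC + 9h30m = 01:00 Peltara Isles standard time (rolling into the next day, 19 April 2029).
The standard-time date in Peltara Isles, 19 April 2029, lies within the daylight-saving period (16 April – 30 September), so Peltara Isles is on daylight time, UTC+10:30.
15:30 UTC + 10h30m = 02:00 Peltara Isles (rolling into the next day, 19 April 2029).

02:00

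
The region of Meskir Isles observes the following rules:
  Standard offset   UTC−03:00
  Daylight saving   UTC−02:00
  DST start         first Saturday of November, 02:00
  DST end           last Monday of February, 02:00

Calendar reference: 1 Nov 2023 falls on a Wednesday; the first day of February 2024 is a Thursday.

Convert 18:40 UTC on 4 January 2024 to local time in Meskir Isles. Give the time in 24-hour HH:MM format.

1 November 2023 is a Wednesday, so the first Saturday is November 4.
1 February 2024 is a Thursday, so Mondays fall on 5, 12, 19, 26; the last is February 26.
At the standard offset (UTC−03:00), 18:40 UTC − 3h = 15:40 Meskir Isles standard time.
The standard-time date in Meskir Isles, 4 January 2024, lies within the daylight-saving period (4 November 2023 – 26 February 2024), so Meskir Isles is on daylight time, UTC−02:00.
18:40 UTC − 2h = 16:40 local.

16:40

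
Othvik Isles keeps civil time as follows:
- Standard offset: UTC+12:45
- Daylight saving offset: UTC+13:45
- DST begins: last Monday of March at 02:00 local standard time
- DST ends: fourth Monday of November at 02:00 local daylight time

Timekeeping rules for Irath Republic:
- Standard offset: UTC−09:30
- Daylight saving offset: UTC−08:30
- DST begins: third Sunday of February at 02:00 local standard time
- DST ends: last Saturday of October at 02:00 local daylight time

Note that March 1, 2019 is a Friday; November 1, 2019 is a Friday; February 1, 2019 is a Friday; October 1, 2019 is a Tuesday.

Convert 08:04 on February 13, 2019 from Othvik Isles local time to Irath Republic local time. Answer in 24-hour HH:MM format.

1 March 2019 is a Friday, so Mondays fall on 4, 11, 18, 25; the last is March 25.
1 November 2019 is a Friday, so the first Monday is November 4 and the fourth is November 25.
Daylight saving runs 25 March – 25 November; February 13, 2019 is outside that window, so Othvik Isles is on standard time at UTC+12:45.
08:04 Othvik Isles − 12h45m = 19:19 UTC (rolling into the previous day, 12 February 2019).
1 February 2019 is a Friday, so the first Sunday is February 3 and the third is February 17.
1 October 2019 is a Tuesday, so Saturdays fall on 5, 12, 19, 26; the last is October 26.
At the standard offset (UTC−09:30), 19:19 UTC − 9h30m = 09:49 Irath Republic standard time.
The standard-time date in Irath Republic, February 12, 2019, does not fall between 17 February and 26 October, so daylight saving is not in effect and Irath Republic is at UTC−09:30.
19:19 UTC − 9h30m = 09:49 Irath Republic.

09:49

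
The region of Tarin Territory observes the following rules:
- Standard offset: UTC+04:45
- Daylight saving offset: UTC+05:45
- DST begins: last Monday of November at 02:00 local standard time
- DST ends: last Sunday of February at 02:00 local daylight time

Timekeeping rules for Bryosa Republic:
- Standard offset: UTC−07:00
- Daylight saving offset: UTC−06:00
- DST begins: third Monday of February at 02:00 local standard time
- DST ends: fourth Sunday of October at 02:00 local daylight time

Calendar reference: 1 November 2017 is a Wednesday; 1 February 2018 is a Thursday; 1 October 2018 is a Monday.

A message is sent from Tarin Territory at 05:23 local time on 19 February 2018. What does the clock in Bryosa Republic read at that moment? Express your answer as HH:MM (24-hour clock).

1 November 2017 is a Wednesday, so Mondays fall on 6, 13, 20, 27; the last is November 27.
1 February 2018 is a Thursday, so Sundays fall on 4, 11, 18, 25; the last is February 25.
19 February 2018 lies within the daylight-saving period (27 November 2017 – 25 February 2018), so Tarin Territory is on daylight time, UTC+05:45.
05:23 Tarin Territory − 5h45m = 23:38 UTC (rolling into the previous day, 18 February 2018).
1 February 2018 is a Thursday, so the first Monday is February 5 and the third is February 19.
1 October 2018 is a Monday, so the first Sunday is October 7 and the fourth is October 28.
At the standard offset (UTC−07:00), 23:38 UTC − 7h = 16:38 Bryosa Republic standard time.
Daylight saving runs 19 February – 28 October; the standard-time date in Bryosa Republic, 18 February 2018, is outside that window, so Bryosa Republic is on standard time at UTC−07:00.
23:38 UTC − 7h = 16:38 Bryosa Republic.

16:38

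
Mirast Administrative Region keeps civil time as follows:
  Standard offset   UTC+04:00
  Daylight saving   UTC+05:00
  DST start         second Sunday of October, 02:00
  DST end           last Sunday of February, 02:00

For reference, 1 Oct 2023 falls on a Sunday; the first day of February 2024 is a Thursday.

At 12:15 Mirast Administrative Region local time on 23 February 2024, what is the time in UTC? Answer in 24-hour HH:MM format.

1 October 2023 is a Sunday, so the first Sunday is October 1 and the second is October 8.
1 February 2024 is a Thursday, so Sundays fall on 4, 11, 18, 25; the last is February 25.
23 February 2024 lies within the daylight-saving period (8 October 2023 – 25 February 2024), so Mirast Administrative Region is on daylight time, UTC+05:00.
12:15 local − 5h = 07:15 UTC.

07:15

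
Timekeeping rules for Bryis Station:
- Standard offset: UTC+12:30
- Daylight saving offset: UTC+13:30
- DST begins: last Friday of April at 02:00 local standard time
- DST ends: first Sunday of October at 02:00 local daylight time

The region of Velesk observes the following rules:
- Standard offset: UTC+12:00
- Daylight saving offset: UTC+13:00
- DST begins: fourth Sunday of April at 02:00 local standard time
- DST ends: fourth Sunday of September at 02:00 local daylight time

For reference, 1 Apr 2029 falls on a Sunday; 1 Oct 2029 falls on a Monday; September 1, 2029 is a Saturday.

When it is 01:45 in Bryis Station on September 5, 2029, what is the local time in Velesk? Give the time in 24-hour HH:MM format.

01:15

1 April 2029 is a Sunday, so Fridays fall on 6, 13, 20, 27; the last is April 27.
1 October 2029 is a Monday, so the first Sunday is October 7.
September 5, 2029 lies within the daylight-saving period (27 April – 7 October), so Bryis Station is on daylight time, UTC+13:30.
01:45 Bryis Station − 13h30m = 12:15 UTC (rolling into the previous day, 4 September 2029).
1 April 2029 is a Sunday, so the first Sunday is April 1 and the fourth is April 22.
1 September 2029 is a Saturday, so the first Sunday is September 2 and the fourth is September 23.
At the standard offset (UTC+12:00), 12:15 UTC + 12h = 00:15 Velesk standard time (rolling into the next day, 5 September 2029).
The standard-time date in Velesk, September 5, 2029, lies within the daylight-saving period (22 April – 23 September), so Velesk is on daylight time, UTC+13:00.
12:15 UTC + 13h = 01:15 Velesk (rolling into the next day, 5 September 2029).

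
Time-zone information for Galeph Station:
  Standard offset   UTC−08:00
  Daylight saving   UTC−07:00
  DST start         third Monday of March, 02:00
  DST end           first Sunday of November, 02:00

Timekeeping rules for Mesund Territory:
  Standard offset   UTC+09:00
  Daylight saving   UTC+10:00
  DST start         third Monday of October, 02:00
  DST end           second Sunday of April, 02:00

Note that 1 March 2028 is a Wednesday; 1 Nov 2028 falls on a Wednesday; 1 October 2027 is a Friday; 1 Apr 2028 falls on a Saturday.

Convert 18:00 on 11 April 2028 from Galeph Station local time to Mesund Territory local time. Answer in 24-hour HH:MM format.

1 March 2028 is a Wednesday, so the first Monday is March 6 and the third is March 20.
1 November 2028 is a Wednesday, so the first Sunday is November 5.
Daylight saving runs 20 March – 5 November; 11 April 2028 is inside that window, so Galeph Station is at UTC−07:00.
18:00 Galeph Station + 7h = 01:00 UTC (rolling into the next day, 12 April 2028).
1 October 2027 is a Friday, so the first Monday is October 4 and the third is October 18.
1 April 2028 is a Saturday, so the first Sunday is April 2 and the second is April 9.
At the standard offset (UTC+09:00), 01:00 UTC + 9h = 10:00 Mesund Territory standard time.
The standard-time date in Mesund Territory, 12 April 2028, is outside the daylight-saving period (18 October 2027 – 9 April 2028), so Mesund Territory is on standard time, UTC+09:00.
01:00 UTC + 9h = 10:00 Mesund Territory.

10:00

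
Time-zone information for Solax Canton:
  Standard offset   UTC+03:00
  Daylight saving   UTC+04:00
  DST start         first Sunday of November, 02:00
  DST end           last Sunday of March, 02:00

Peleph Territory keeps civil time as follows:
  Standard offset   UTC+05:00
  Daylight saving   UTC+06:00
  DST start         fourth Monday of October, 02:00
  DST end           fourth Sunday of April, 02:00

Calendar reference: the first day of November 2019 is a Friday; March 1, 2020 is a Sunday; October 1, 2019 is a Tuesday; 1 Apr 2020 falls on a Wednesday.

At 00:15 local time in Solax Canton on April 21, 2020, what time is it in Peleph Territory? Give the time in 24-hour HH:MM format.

03:15

1 November 2019 is a Friday, so the first Sunday is November 3.
1 March 2020 is a Sunday, so Sundays fall on 1, 8, 15, 22, 29; the last is March 29.
April 21, 2020 does not fall between 3 November 2019 and 29 March 2020, so daylight saving is not in effect and Solax Canton is at UTC+03:00.
00:15 Solax Canton − 3h = 21:15 UTC (rolling into the previous day, 20 April 2020).
1 October 2019 is a Tuesday, so the first Monday is October 7 and the fourth is October 28.
1 April 2020 is a Wednesday, so the first Sunday is April 5 and the fourth is April 26.
At the standard offset (UTC+05:00), 21:15 UTC + 5h = 02:15 Peleph Territory standard time (rolling into the next day, 21 April 2020).
Daylight saving runs 28 October 2019 – 26 April 2020; the standard-time date in Peleph Territory, April 21, 2020, is inside that window, so Peleph Territory is at UTC+06:00.
21:15 UTC + 6h = 03:15 Peleph Territory (rolling into the next day, 21 April 2020).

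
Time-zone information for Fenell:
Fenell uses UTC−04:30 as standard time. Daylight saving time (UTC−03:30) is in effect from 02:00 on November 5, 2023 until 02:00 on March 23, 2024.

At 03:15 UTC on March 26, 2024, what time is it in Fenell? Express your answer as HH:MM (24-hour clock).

At the standard offset (UTC−04:30), 03:15 UTC − 4h30m = 22:45 Fenell standard time (rolling into the previous day, 25 March 2024).
Daylight saving runs 5 November 2023 – 23 March 2024; the standard-time date in Fenell, March 25, 2024, is outside that window, so Fenell is on standard time at UTC−04:30.
03:15 UTC − 4h30m = 22:45 local (rolling into the previous day, 25 March 2024).

22:45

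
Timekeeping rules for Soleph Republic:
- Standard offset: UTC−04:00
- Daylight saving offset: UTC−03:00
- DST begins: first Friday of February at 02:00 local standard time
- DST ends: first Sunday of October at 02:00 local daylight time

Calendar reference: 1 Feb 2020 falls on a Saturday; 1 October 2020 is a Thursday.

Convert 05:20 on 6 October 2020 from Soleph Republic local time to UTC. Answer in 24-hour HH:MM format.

09:20

1 February 2020 is a Saturday, so the first Friday is February 7.
1 October 2020 is a Thursday, so the first Sunday is October 4.
Daylight saving runs 7 February – 4 October; 6 October 2020 is outside that window, so Soleph Republic is on standard time at UTC−04:00.
05:20 local + 4h = 09:20 UTC.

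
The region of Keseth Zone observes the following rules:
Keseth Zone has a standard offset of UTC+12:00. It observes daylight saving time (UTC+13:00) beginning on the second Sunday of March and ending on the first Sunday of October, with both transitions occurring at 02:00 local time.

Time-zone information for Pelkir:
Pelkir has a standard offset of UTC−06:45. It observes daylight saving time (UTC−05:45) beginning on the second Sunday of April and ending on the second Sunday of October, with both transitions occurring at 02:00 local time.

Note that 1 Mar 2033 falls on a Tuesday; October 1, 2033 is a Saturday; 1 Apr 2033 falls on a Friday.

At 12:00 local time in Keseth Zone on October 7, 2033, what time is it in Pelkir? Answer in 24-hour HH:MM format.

18:15

1 March 2033 is a Tuesday, so the first Sunday is March 6 and the second is March 13.
1 October 2033 is a Saturday, so the first Sunday is October 2.
October 7, 2033 does not fall between 13 March and 2 October, so daylight saving is not in effect and Keseth Zone is at UTC+12:00.
12:00 Keseth Zone − 12h = 00:00 UTC.
1 April 2033 is a Friday, so the first Sunday is April 3 and the second is April 10.
1 October 2033 is a Saturday, so the first Sunday is October 2 and the second is October 9.
At the standard offset (UTC−06:45), 00:00 UTC − 6h45m = 17:15 Pelkir standard time (rolling into the previous day, 6 October 2033).
The standard-time date in Pelkir, October 6, 2033, falls between 10 April and 9 October, so daylight saving is in effect and Pelkir is at UTC−05:45.
00:00 UTC − 5h45m = 18:15 Pelkir (rolling into the previous day, 6 October 2033).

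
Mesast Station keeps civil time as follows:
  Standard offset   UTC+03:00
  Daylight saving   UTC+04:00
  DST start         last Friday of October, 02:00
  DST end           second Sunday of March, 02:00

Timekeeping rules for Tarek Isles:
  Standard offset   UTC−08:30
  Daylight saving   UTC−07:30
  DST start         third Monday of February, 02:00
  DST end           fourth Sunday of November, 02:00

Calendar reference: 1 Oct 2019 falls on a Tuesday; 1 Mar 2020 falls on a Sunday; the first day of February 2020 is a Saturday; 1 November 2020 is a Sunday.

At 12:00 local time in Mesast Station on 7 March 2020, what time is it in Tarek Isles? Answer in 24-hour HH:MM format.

1 October 2019 is a Tuesday, so Fridays fall on 4, 11, 18, 25; the last is October 25.
1 March 2020 is a Sunday, so the first Sunday is March 1 and the second is March 8.
Daylight saving runs 25 October 2019 – 8 March 2020; 7 March 2020 is inside that window, so Mesast Station is at UTC+04:00.
12:00 Mesast Station − 4h = 08:00 UTC.
1 February 2020 is a Saturday, so the first Monday is February 3 and the third is February 17.
1 November 2020 is a Sunday, so the first Sunday is November 1 and the fourth is November 22.
At the standard offset (UTC−08:30), 08:00 UTC − 8h30m = 23:30 Tarek Isles standard time (rolling into the previous day, 6 March 2020).
The standard-time date in Tarek Isles, 6 March 2020, falls between 17 February and 22 November, so daylight saving is in effect and Tarek Isles is at UTC−07:30.
08:00 UTC − 7h30m = 00:30 Tarek Isles.

00:30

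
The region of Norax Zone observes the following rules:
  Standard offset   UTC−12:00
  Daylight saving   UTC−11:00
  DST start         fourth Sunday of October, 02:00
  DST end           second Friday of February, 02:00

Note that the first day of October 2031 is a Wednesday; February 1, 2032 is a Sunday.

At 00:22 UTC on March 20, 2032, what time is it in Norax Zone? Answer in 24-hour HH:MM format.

1 October 2031 is a Wednesday, so the first Sunday is October 5 and the fourth is October 26.
1 February 2032 is a Sunday, so the first Friday is February 6 and the second is February 13.
At the standard offset (UTC−12:00), 00:22 UTC − 12h = 12:22 Norax Zone standard time (rolling into the previous day, 19 March 2032).
Daylight saving runs 26 October 2031 – 13 February 2032; the standard-time date in Norax Zone, March 19, 2032, is outside that window, so Norax Zone is on standard time at UTC−12:00.
00:22 UTC − 12h = 12:22 local (rolling into the previous day, 19 March 2032).

12:22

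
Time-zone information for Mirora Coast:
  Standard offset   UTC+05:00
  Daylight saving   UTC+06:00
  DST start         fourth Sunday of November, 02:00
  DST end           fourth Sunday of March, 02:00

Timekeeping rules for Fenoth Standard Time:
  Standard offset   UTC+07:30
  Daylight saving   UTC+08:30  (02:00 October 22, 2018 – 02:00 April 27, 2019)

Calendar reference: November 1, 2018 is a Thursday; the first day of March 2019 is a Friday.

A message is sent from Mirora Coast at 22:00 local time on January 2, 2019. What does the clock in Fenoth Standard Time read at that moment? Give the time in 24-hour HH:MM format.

1 November 2018 is a Thursday, so the first Sunday is November 4 and the fourth is November 25.
1 March 2019 is a Friday, so the first Sunday is March 3 and the fourth is March 24.
Daylight saving runs 25 November 2018 – 24 March 2019; January 2, 2019 is inside that window, so Mirora Coast is at UTC+06:00.
22:00 Mirora Coast − 6h = 16:00 UTC.
At the standard offset (UTC+07:30), 16:00 UTC + 7h30m = 23:30 Fenoth Standard Time standard time.
The standard-time date in Fenoth Standard Time, January 2, 2019, falls between 22 October 2018 and 27 April 2019, so daylight saving is in effect and Fenoth Standard Time is at UTC+08:30.
16:00 UTC + 8h30m = 00:30 Fenoth Standard Time (rolling into the next day, 3 January 2019).

00:30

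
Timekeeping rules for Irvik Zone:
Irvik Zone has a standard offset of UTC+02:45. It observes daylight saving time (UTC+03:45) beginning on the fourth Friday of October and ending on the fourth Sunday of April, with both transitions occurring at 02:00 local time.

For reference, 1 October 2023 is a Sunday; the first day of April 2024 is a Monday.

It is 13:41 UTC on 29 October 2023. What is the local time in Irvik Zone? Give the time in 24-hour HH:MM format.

1 October 2023 is a Sunday, so the first Friday is October 6 and the fourth is October 27.
1 April 2024 is a Monday, so the first Sunday is April 7 and the fourth is April 28.
At the standard offset (UTC+02:45), 13:41 UTC + 2h45m = 16:26 Irvik Zone standard time.
The standard-time date in Irvik Zone, 29 October 2023, falls between 27 October 2023 and 28 April 2024, so daylight saving is in effect and Irvik Zone is at UTC+03:45.
13:41 UTC + 3h45m = 17:26 local.

17:26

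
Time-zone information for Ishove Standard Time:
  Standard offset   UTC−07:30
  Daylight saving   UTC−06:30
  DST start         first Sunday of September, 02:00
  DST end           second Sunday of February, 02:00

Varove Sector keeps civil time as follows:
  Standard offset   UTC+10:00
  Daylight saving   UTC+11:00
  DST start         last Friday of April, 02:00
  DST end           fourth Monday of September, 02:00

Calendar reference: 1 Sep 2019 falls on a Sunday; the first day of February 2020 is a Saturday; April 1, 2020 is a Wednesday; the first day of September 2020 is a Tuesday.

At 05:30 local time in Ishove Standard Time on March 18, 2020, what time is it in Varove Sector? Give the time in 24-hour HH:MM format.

23:00

1 September 2019 is a Sunday, so the first Sunday is September 1.
1 February 2020 is a Saturday, so the first Sunday is February 2 and the second is February 9.
March 18, 2020 is outside the daylight-saving period (1 September 2019 – 9 February 2020), so Ishove Standard Time is on standard time, UTC−07:30.
05:30 Ishove Standard Time + 7h30m = 13:00 UTC.
1 April 2020 is a Wednesday, so Fridays fall on 3, 10, 17, 24; the last is April 24.
1 September 2020 is a Tuesday, so the first Monday is September 7 and the fourth is September 28.
At the standard offset (UTC+10:00), 13:00 UTC + 10h = 23:00 Varove Sector standard time.
The standard-time date in Varove Sector, March 18, 2020, is outside the daylight-saving period (24 April – 28 September), so Varove Sector is on standard time, UTC+10:00.
13:00 UTC + 10h = 23:00 Varove Sector.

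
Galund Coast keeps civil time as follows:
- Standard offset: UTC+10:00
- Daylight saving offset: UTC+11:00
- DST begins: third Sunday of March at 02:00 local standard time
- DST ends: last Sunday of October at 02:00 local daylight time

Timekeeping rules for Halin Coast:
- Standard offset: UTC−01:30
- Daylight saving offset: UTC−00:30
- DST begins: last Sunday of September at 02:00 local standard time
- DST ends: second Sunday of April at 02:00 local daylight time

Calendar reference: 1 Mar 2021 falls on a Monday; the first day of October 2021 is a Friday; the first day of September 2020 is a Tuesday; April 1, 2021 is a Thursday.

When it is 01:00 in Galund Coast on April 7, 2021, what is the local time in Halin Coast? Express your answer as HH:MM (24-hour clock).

13:30

1 March 2021 is a Monday, so the first Sunday is March 7 and the third is March 21.
1 October 2021 is a Friday, so Sundays fall on 3, 10, 17, 24, 31; the last is October 31.
April 7, 2021 lies within the daylight-saving period (21 March – 31 October), so Galund Coast is on daylight time, UTC+11:00.
01:00 Galund Coast − 11h = 14:00 UTC (rolling into the previous day, 6 April 2021).
1 September 2020 is a Tuesday, so Sundays fall on 6, 13, 20, 27; the last is September 27.
1 April 2021 is a Thursday, so the first Sunday is April 4 and the second is April 11.
At the standard offset (UTC−01:30), 14:00 UTC − 1h30m = 12:30 Halin Coast standard time.
The standard-time date in Halin Coast, April 6, 2021, falls between 27 September 2020 and 11 April 2021, so daylight saving is in effect and Halin Coast is at UTC−00:30.
14:00 UTC − 0h30m = 13:30 Halin Coast.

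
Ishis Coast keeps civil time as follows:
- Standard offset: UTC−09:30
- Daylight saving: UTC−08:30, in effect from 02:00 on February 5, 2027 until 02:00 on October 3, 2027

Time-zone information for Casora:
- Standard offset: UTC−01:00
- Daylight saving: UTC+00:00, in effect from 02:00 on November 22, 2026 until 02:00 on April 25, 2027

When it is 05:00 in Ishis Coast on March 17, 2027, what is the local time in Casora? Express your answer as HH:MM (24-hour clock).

Daylight saving runs 5 February – 3 October; March 17, 2027 is inside that window, so Ishis Coast is at UTC−08:30.
05:00 Ishis Coast + 8h30m = 13:30 UTC.
At the standard offset (UTC−01:00), 13:30 UTC − 1h = 12:30 Casora standard time.
The standard-time date in Casora, March 17, 2027, falls between 22 November 2026 and 25 April 2027, so daylight saving is in effect and Casora is at UTC+00:00.
13:30 UTC + 0h = 13:30 Casora.

13:30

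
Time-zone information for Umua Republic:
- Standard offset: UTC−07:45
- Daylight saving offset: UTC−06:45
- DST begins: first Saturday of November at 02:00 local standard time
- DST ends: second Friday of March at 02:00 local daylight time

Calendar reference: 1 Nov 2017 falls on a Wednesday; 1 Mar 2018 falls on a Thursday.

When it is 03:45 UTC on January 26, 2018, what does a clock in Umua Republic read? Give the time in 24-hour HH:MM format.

1 November 2017 is a Wednesday, so the first Saturday is November 4.
1 March 2018 is a Thursday, so the first Friday is March 2 and the second is March 9.
At the standard offset (UTC−07:45), 03:45 UTC − 7h45m = 20:00 Umua Republic standard time (rolling into the previous day, 25 January 2018).
The standard-time date in Umua Republic, January 25, 2018, lies within the daylight-saving period (4 November 2017 – 9 March 2018), so Umua Republic is on daylight time, UTC−06:45.
03:45 UTC − 6h45m = 21:00 local (rolling into the previous day, 25 January 2018).

21:00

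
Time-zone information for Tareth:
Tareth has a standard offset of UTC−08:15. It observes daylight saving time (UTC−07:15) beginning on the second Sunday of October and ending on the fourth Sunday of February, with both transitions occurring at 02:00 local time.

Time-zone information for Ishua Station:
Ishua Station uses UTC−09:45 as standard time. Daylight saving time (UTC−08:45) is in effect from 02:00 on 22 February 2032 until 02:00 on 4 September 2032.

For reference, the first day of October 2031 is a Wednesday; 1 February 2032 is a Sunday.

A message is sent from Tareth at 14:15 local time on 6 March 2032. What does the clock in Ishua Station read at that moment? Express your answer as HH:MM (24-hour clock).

1 October 2031 is a Wednesday, so the first Sunday is October 5 and the second is October 12.
1 February 2032 is a Sunday, so the first Sunday is February 1 and the fourth is February 22.
Daylight saving runs 12 October 2031 – 22 February 2032; 6 March 2032 is outside that window, so Tareth is on standard time at UTC−08:15.
14:15 Tareth + 8h15m = 22:30 UTC.
At the standard offset (UTC−09:45), 22:30 UTC − 9h45m = 12:45 Ishua Station standard time.
Daylight saving runs 22 February – 4 September; the standard-time date in Ishua Station, 6 March 2032, is inside that window, so Ishua Station is at UTC−08:45.
22:30 UTC − 8h45m = 13:45 Ishua Station.

13:45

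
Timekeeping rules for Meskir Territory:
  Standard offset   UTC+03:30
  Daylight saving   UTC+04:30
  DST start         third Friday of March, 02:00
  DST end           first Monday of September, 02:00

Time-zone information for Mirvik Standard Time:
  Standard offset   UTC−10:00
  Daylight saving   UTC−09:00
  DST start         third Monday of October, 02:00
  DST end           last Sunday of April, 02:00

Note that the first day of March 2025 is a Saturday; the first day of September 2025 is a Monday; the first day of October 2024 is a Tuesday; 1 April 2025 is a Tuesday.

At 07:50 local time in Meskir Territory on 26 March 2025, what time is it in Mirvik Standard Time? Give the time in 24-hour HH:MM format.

1 March 2025 is a Saturday, so the first Friday is March 7 and the third is March 21.
1 September 2025 is a Monday, so the first Monday is September 1.
Daylight saving runs 21 March – 1 September; 26 March 2025 is inside that window, so Meskir Territory is at UTC+04:30.
07:50 Meskir Territory − 4h30m = 03:20 UTC.
1 October 2024 is a Tuesday, so the first Monday is October 7 and the third is October 21.
1 April 2025 is a Tuesday, so Sundays fall on 6, 13, 20, 27; the last is April 27.
At the standard offset (UTC−10:00), 03:20 UTC − 10h = 17:20 Mirvik Standard Time standard time (rolling into the previous day, 25 March 2025).
The standard-time date in Mirvik Standard Time, 25 March 2025, falls between 21 October 2024 and 27 April 2025, so daylight saving is in effect and Mirvik Standard Time is at UTC−09:00.
03:20 UTC − 9h = 18:20 Mirvik Standard Time (rolling into the previous day, 25 March 2025).

18:20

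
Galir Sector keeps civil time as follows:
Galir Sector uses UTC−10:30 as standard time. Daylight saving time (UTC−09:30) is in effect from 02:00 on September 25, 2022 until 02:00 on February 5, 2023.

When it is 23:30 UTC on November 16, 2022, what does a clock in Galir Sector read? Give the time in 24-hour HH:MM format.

At the standard offset (UTC−10:30), 23:30 UTC − 10h30m = 13:00 Galir Sector standard time.
The standard-time date in Galir Sector, November 16, 2022, lies within the daylight-saving period (25 September 2022 – 5 February 2023), so Galir Sector is on daylight time, UTC−09:30.
23:30 UTC − 9h30m = 14:00 local.

14:00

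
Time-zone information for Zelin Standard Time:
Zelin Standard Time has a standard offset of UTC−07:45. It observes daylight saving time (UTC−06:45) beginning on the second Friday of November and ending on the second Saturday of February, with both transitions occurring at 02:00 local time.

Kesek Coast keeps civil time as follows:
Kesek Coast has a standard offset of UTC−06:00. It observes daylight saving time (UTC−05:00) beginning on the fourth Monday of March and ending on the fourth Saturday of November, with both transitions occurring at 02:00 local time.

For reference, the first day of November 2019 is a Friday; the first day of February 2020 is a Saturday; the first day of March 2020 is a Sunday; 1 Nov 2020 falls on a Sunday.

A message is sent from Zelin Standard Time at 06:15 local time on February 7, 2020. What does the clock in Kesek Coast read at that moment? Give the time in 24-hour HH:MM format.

07:00

1 November 2019 is a Friday, so the first Friday is November 1 and the second is November 8.
1 February 2020 is a Saturday, so the first Saturday is February 1 and the second is February 8.
February 7, 2020 lies within the daylight-saving period (8 November 2019 – 8 February 2020), so Zelin Standard Time is on daylight time, UTC−06:45.
06:15 Zelin Standard Time + 6h45m = 13:00 UTC.
1 March 2020 is a Sunday, so the first Monday is March 2 and the fourth is March 23.
1 November 2020 is a Sunday, so the first Saturday is November 7 and the fourth is November 28.
At the standard offset (UTC−06:00), 13:00 UTC − 6h = 07:00 Kesek Coast standard time.
The standard-time date in Kesek Coast, February 7, 2020, does not fall between 23 March and 28 November, so daylight saving is not in effect and Kesek Coast is at UTC−06:00.
13:00 UTC − 6h = 07:00 Kesek Coast.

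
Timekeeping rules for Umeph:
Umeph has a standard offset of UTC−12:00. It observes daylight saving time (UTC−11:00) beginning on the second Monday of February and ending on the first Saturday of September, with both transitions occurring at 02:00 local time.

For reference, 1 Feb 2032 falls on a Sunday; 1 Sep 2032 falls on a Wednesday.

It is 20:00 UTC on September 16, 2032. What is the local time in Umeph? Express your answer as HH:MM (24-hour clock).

08:00

1 February 2032 is a Sunday, so the first Monday is February 2 and the second is February 9.
1 September 2032 is a Wednesday, so the first Saturday is September 4.
At the standard offset (UTC−12:00), 20:00 UTC − 12h = 08:00 Umeph standard time.
The standard-time date in Umeph, September 16, 2032, is outside the daylight-saving period (9 February – 4 September), so Umeph is on standard time, UTC−12:00.
20:00 UTC − 12h = 08:00 local.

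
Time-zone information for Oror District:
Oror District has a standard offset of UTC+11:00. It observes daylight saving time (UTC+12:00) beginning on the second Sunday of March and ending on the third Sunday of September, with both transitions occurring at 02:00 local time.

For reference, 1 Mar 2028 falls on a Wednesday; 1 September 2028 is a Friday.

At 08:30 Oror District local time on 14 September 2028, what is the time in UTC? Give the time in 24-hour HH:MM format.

20:30

1 March 2028 is a Wednesday, so the first Sunday is March 5 and the second is March 12.
1 September 2028 is a Friday, so the first Sunday is September 3 and the third is September 17.
14 September 2028 falls between 12 March and 17 September, so daylight saving is in effect and Oror District is at UTC+12:00.
08:30 local − 12h = 20:30 UTC (rolling into the previous day, 13 September 2028).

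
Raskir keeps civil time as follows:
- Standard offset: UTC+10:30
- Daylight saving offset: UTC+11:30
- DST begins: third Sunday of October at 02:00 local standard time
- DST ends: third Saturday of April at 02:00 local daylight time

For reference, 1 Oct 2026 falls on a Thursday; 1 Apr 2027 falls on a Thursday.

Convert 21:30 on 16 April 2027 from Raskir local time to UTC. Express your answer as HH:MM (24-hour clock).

10:00

1 October 2026 is a Thursday, so the first Sunday is October 4 and the third is October 18.
1 April 2027 is a Thursday, so the first Saturday is April 3 and the third is April 17.
Daylight saving runs 18 October 2026 – 17 April 2027; 16 April 2027 is inside that window, so Raskir is at UTC+11:30.
21:30 local − 11h30m = 10:00 UTC.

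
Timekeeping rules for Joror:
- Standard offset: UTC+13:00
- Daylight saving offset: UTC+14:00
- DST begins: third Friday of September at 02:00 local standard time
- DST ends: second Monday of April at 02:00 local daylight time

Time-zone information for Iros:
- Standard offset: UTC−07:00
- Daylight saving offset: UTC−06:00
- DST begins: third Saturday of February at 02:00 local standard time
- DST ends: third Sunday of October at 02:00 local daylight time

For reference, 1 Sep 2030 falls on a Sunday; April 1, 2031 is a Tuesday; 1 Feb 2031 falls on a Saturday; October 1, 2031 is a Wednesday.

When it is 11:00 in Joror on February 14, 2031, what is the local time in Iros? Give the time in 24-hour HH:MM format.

14:00

1 September 2030 is a Sunday, so the first Friday is September 6 and the third is September 20.
1 April 2031 is a Tuesday, so the first Monday is April 7 and the second is April 14.
Daylight saving runs 20 September 2030 – 14 April 2031; February 14, 2031 is inside that window, so Joror is at UTC+14:00.
11:00 Joror − 14h = 21:00 UTC (rolling into the previous day, 13 February 2031).
1 February 2031 is a Saturday, so the first Saturday is February 1 and the third is February 15.
1 October 2031 is a Wednesday, so the first Sunday is October 5 and the third is October 19.
At the standard offset (UTC−07:00), 21:00 UTC − 7h = 14:00 Iros standard time.
The standard-time date in Iros, February 13, 2031, is outside the daylight-saving period (15 February – 19 October), so Iros is on standard time, UTC−07:00.
21:00 UTC − 7h = 14:00 Iros.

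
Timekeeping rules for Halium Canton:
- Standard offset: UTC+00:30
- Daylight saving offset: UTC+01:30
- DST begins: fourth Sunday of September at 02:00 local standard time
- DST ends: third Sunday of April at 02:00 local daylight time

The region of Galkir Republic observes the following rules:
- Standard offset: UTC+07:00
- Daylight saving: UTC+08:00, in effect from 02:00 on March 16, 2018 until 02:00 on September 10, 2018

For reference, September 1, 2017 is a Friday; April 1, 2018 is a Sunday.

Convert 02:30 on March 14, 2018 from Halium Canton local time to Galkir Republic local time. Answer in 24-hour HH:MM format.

1 September 2017 is a Friday, so the first Sunday is September 3 and the fourth is September 24.
1 April 2018 is a Sunday, so the first Sunday is April 1 and the third is April 15.
March 14, 2018 falls between 24 September 2017 and 15 April 2018, so daylight saving is in effect and Halium Canton is at UTC+01:30.
02:30 Halium Canton − 1h30m = 01:00 UTC.
At the standard offset (UTC+07:00), 01:00 UTC + 7h = 08:00 Galkir Republic standard time.
Daylight saving runs 16 March – 10 September; the standard-time date in Galkir Republic, March 14, 2018, is outside that window, so Galkir Republic is on standard time at UTC+07:00.
01:00 UTC + 7h = 08:00 Galkir Republic.

08:00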